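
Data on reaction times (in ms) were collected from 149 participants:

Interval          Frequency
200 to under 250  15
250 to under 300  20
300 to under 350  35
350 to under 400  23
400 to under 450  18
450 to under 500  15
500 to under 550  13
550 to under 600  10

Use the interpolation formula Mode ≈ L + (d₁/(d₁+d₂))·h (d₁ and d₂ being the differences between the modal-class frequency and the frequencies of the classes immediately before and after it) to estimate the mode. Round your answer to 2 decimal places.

Modal class: 300 to under 350 (highest frequency 35).
d₁ = 35 − 20 = 15, d₂ = 35 − 23 = 12
Mode ≈ 300 + (15/(15+12)) × 50 = 300 + 27.7778 = 327.7778

327.78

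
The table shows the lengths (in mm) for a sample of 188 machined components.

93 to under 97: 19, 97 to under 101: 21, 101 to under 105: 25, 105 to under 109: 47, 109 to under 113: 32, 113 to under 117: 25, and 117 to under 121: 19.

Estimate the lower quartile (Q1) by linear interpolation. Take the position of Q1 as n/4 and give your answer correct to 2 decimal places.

102.12

Cumulative frequencies: 19, 40, 65, 112, 144, 169, 188
n = 188; position = n/4 = 47.
This falls in the class 101 to under 105: L = 101, F = 40, f = 25, h = 4.
Lower quartile ≈ 101 + ((47 − 40) / 25) × 4 = 102.1200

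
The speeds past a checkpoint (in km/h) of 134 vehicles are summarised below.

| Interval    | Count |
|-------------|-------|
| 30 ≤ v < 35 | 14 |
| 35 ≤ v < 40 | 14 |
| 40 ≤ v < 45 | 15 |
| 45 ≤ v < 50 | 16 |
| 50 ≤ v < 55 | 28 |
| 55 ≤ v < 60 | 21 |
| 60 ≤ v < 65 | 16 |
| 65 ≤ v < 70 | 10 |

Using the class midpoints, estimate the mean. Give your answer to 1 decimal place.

Midpoints: 32.5, 37.5, 42.5, 47.5, 52.5, 57.5, 62.5, 67.5
Σfm = 14×32.5 + 14×37.5 + 15×42.5 + 16×47.5 + 28×52.5 + 21×57.5 + 16×62.5 + 10×67.5 = 6730
n = Σf = 134
Mean = 6730 / 134 = 50.2239

50.2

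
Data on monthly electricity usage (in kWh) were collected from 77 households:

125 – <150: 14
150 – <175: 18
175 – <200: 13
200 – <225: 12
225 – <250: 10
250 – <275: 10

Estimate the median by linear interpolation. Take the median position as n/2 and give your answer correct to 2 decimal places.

187.50

Cumulative frequencies: 14, 32, 45, 57, 67, 77
n = 77; position = n/2 = 38.5.
This falls in the class 175 – <200: L = 175, F = 32, f = 13, h = 25.
Median ≈ 175 + ((38.5 − 32) / 13) × 25 = 187.5000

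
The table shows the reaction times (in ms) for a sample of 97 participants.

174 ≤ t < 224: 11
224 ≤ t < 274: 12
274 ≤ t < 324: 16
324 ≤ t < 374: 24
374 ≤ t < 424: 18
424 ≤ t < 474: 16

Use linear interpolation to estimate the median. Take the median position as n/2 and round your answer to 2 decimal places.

343.79

Cumulative frequencies: 11, 23, 39, 63, 81, 97
n = 97; position = n/2 = 48.5.
This falls in the class 324 ≤ t < 374: L = 324, F = 39, f = 24, h = 50.
Median ≈ 324 + ((48.5 − 39) / 24) × 50 = 343.7917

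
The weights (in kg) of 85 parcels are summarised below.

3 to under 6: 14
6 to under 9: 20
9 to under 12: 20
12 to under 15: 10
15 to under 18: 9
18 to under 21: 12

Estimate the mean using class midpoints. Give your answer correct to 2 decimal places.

11.06

Midpoints: 4.5, 7.5, 10.5, 13.5, 16.5, 19.5
Σfm = 14×4.5 + 20×7.5 + 20×10.5 + 10×13.5 + 9×16.5 + 12×19.5 = 940.5
n = Σf = 85
Mean = 940.5 / 85 = 11.0647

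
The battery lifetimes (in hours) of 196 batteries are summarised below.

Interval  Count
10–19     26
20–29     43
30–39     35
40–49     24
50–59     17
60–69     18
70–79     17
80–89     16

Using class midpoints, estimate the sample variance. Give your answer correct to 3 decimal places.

Midpoints: 14.5, 24.5, 34.5, 44.5, 54.5, 64.5, 74.5, 84.5
n = 196, Σfm = 8412, mean = 42.9184
Σfm² = 454439
Σf(m − x̄)² = Σfm² − (Σfm)²/n = 454439 − 8412²/196 = 93409.6939
Sample variance = 93409.6939 / 195 = 479.0241

479.024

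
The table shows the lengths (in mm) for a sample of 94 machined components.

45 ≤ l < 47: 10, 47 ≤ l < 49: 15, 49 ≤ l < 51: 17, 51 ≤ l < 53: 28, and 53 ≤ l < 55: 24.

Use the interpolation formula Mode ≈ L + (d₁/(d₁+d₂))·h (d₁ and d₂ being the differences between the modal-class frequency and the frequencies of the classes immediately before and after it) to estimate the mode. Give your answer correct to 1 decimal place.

Modal class: 51 ≤ l < 53 (highest frequency 28).
d₁ = 28 − 17 = 11, d₂ = 28 − 24 = 4
Mode ≈ 51 + (11/(11+4)) × 2 = 51 + 1.4667 = 52.4667

52.5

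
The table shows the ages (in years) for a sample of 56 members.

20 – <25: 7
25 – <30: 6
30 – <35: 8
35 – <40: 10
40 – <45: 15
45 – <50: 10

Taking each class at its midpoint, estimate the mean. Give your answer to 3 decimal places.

Midpoints: 22.5, 27.5, 32.5, 37.5, 42.5, 47.5
Σfm = 7×22.5 + 6×27.5 + 8×32.5 + 10×37.5 + 15×42.5 + 10×47.5 = 2070
n = Σf = 56
Mean = 2070 / 56 = 36.9643

36.964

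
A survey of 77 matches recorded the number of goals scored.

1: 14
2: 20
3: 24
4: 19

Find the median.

3

Cumulative frequencies: 14, 34, 58, 77
n = 77, so the median is the value in position (n+1)/2 = 39.
Position 39 falls at value 3.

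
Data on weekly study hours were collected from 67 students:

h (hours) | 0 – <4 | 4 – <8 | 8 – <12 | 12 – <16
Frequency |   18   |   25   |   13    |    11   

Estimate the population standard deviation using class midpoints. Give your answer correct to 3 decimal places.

Midpoints: 2, 6, 10, 14
n = 67, Σfm = 470, mean = 7.0149
Σfm² = 4428
Σf(m − x̄)² = Σfm² − (Σfm)²/n = 4428 − 470²/67 = 1130.9851
Population variance = 1130.9851 / 67 = 16.8804
Standard deviation = √16.8804 = 4.1086

4.109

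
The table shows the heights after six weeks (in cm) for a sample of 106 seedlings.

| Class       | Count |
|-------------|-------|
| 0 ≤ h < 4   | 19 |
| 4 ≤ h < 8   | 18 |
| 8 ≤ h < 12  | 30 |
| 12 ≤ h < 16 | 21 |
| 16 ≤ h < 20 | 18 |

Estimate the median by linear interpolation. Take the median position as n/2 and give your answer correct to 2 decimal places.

10.13

Cumulative frequencies: 19, 37, 67, 88, 106
n = 106; position = n/2 = 53.
This falls in the class 8 ≤ h < 12: L = 8, F = 37, f = 30, h = 4.
Median ≈ 8 + ((53 − 37) / 30) × 4 = 10.1333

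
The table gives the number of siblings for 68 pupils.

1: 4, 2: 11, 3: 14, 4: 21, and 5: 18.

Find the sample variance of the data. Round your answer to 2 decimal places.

1.47

Values: 1, 2, 3, 4, 5
n = 68, Σfx = 242, mean = 3.5588
Σfx² = 960
Σf(x − x̄)² = Σfx² − (Σfx)²/n = 960 − 242²/68 = 98.7647
Sample variance = 98.7647 / 67 = 1.4741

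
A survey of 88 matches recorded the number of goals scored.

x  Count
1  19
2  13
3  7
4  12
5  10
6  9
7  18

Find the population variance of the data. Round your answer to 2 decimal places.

4.97

Values: 1, 2, 3, 4, 5, 6, 7
n = 88, Σfx = 344, mean = 3.9091
Σfx² = 1782
Σf(x − x̄)² = Σfx² − (Σfx)²/n = 1782 − 344²/88 = 437.2727
Population variance = 437.2727 / 88 = 4.9690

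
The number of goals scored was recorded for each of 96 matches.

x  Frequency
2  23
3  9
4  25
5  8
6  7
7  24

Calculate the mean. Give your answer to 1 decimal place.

Values: 2, 3, 4, 5, 6, 7
Σfx = 23×2 + 9×3 + 25×4 + 8×5 + 7×6 + 24×7 = 423
n = Σf = 96
Mean = 423 / 96 = 4.4062

4.4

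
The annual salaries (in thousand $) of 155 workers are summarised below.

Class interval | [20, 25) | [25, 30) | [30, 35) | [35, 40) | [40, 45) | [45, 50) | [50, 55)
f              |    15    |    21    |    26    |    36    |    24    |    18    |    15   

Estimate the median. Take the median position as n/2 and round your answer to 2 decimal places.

37.15

Cumulative frequencies: 15, 36, 62, 98, 122, 140, 155
n = 155; position = n/2 = 77.5.
This falls in the class [35, 40): L = 35, F = 62, f = 36, h = 5.
Median ≈ 35 + ((77.5 − 62) / 36) × 5 = 37.1528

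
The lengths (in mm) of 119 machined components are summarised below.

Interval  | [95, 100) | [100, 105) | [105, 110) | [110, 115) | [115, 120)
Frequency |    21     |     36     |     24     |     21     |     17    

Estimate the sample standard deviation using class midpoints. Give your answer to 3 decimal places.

Midpoints: 97.5, 102.5, 107.5, 112.5, 117.5
n = 119, Σfm = 12677.5, mean = 106.5336
Σfm² = 1355693.75
Σf(m − x̄)² = Σfm² − (Σfm)²/n = 1355693.75 − 12677.5²/119 = 5113.8655
Sample variance = 5113.8655 / 118 = 43.3378
Standard deviation = √43.3378 = 6.5831

6.583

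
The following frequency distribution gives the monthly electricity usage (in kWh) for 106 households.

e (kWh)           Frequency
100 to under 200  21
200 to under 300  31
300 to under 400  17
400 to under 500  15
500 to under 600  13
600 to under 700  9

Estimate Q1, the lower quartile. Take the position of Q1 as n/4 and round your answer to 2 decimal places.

Cumulative frequencies: 21, 52, 69, 84, 97, 106
n = 106; position = n/4 = 26.5.
This falls in the class 200 to under 300: L = 200, F = 21, f = 31, h = 100.
Lower quartile ≈ 200 + ((26.5 − 21) / 31) × 100 = 217.7419

217.74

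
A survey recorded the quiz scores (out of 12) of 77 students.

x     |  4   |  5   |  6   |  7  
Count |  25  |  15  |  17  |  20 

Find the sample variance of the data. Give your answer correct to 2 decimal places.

Values: 4, 5, 6, 7
n = 77, Σfx = 417, mean = 5.4156
Σfx² = 2367
Σf(x − x̄)² = Σfx² − (Σfx)²/n = 2367 − 417²/77 = 108.7013
Sample variance = 108.7013 / 76 = 1.4303

1.43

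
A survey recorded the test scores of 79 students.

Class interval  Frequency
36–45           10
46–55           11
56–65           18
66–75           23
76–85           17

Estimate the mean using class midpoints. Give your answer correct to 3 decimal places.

63.791

Midpoints: 40.5, 50.5, 60.5, 70.5, 80.5
Σfm = 10×40.5 + 11×50.5 + 18×60.5 + 23×70.5 + 17×80.5 = 5039.5
n = Σf = 79
Mean = 5039.5 / 79 = 63.7911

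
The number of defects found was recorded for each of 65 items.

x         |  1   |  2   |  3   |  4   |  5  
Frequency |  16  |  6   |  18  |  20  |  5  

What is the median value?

Cumulative frequencies: 16, 22, 40, 60, 65
n = 65, so the median is the value in position (n+1)/2 = 33.
Position 33 falls at value 3.

3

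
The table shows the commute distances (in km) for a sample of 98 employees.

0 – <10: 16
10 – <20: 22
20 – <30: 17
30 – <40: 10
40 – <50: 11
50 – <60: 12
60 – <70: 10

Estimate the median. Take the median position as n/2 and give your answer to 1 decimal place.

26.5

Cumulative frequencies: 16, 38, 55, 65, 76, 88, 98
n = 98; position = n/2 = 49.
This falls in the class 20 – <30: L = 20, F = 38, f = 17, h = 10.
Median ≈ 20 + ((49 − 38) / 17) × 10 = 26.4706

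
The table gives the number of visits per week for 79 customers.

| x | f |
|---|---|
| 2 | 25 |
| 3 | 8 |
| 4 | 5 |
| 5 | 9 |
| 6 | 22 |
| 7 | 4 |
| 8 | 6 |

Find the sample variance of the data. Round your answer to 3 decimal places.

4.165

Values: 2, 3, 4, 5, 6, 7, 8
n = 79, Σfx = 347, mean = 4.3924
Σfx² = 1849
Σf(x − x̄)² = Σfx² − (Σfx)²/n = 1849 − 347²/79 = 324.8354
Sample variance = 324.8354 / 78 = 4.1646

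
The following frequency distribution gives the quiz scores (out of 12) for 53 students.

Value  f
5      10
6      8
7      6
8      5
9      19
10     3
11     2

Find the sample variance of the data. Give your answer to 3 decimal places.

3.244

Values: 5, 6, 7, 8, 9, 10, 11
n = 53, Σfx = 403, mean = 7.6038
Σfx² = 3233
Σf(x − x̄)² = Σfx² − (Σfx)²/n = 3233 − 403²/53 = 168.6792
Sample variance = 168.6792 / 52 = 3.2438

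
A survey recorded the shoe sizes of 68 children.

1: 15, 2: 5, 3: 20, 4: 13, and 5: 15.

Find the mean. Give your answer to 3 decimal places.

Values: 1, 2, 3, 4, 5
Σfx = 15×1 + 5×2 + 20×3 + 13×4 + 15×5 = 212
n = Σf = 68
Mean = 212 / 68 = 3.1176

3.118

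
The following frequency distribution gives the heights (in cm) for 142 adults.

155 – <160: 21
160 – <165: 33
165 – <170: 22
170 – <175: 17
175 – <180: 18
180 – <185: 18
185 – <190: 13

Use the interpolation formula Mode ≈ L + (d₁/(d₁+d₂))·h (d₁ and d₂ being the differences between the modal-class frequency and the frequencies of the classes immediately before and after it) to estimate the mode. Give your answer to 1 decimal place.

Modal class: 160 – <165 (highest frequency 33).
d₁ = 33 − 21 = 12, d₂ = 33 − 22 = 11
Mode ≈ 160 + (12/(12+11)) × 5 = 160 + 2.6087 = 162.6087

162.6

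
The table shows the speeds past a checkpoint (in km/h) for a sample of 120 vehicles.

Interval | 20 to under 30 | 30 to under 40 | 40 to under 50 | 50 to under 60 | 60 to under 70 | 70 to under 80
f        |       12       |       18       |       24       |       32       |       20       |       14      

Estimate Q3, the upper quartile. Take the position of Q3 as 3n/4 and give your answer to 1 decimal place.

Cumulative frequencies: 12, 30, 54, 86, 106, 120
n = 120; position = 3n/4 = 90.
This falls in the class 60 to under 70: L = 60, F = 86, f = 20, h = 10.
Upper quartile ≈ 60 + ((90 − 86) / 20) × 10 = 62.0000

62.0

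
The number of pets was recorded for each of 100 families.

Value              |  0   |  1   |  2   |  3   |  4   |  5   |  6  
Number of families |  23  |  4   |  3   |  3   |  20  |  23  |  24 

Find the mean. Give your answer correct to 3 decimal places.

Values: 0, 1, 2, 3, 4, 5, 6
Σfx = 23×0 + 4×1 + 3×2 + 3×3 + 20×4 + 23×5 + 24×6 = 358
n = Σf = 100
Mean = 358 / 100 = 3.5800

3.580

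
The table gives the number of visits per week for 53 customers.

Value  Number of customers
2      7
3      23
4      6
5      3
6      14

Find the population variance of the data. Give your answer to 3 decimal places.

2.063

Values: 2, 3, 4, 5, 6
n = 53, Σfx = 206, mean = 3.8868
Σfx² = 910
Σf(x − x̄)² = Σfx² − (Σfx)²/n = 910 − 206²/53 = 109.3208
Population variance = 109.3208 / 53 = 2.0627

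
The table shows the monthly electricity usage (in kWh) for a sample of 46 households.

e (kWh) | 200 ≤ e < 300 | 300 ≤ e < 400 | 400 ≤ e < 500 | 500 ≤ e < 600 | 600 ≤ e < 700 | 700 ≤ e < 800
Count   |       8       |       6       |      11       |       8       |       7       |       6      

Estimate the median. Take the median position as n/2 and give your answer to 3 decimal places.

481.818

Cumulative frequencies: 8, 14, 25, 33, 40, 46
n = 46; position = n/2 = 23.
This falls in the class 400 ≤ e < 500: L = 400, F = 14, f = 11, h = 100.
Median ≈ 400 + ((23 − 14) / 11) × 100 = 481.8182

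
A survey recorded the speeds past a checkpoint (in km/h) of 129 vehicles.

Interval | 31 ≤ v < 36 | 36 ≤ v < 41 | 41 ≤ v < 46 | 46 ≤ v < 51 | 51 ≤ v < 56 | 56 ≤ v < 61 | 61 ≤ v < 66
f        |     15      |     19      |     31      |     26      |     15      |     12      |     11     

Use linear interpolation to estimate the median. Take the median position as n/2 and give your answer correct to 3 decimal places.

Cumulative frequencies: 15, 34, 65, 91, 106, 118, 129
n = 129; position = n/2 = 64.5.
This falls in the class 41 ≤ v < 46: L = 41, F = 34, f = 31, h = 5.
Median ≈ 41 + ((64.5 − 34) / 31) × 5 = 45.9194

45.919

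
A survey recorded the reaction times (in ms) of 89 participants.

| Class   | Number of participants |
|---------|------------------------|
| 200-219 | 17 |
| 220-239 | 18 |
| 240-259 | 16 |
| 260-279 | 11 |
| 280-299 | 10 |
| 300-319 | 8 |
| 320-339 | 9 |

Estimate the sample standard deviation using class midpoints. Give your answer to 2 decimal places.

Midpoints: 209.5, 229.5, 249.5, 269.5, 289.5, 309.5, 329.5
n = 89, Σfm = 22985.5, mean = 258.2640
Σfm² = 6070692.25
Σf(m − x̄)² = Σfm² − (Σfm)²/n = 6070692.25 − 22985.5²/89 = 134364.0449
Sample variance = 134364.0449 / 88 = 1526.8641
Standard deviation = √1526.8641 = 39.0751

39.08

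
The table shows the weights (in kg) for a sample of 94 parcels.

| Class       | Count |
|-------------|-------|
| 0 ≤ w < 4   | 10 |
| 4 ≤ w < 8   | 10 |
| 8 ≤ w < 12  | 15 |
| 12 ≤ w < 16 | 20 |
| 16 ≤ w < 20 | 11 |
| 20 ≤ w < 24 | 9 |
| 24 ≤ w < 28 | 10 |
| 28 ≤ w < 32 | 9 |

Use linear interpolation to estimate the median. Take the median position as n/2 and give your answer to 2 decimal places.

Cumulative frequencies: 10, 20, 35, 55, 66, 75, 85, 94
n = 94; position = n/2 = 47.
This falls in the class 12 ≤ w < 16: L = 12, F = 35, f = 20, h = 4.
Median ≈ 12 + ((47 − 35) / 20) × 4 = 14.4000

14.40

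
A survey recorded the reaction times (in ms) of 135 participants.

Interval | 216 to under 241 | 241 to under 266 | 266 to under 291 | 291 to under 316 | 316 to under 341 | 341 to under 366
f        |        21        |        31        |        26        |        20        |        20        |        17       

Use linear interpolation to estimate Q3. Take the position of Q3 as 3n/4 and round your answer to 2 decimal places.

Cumulative frequencies: 21, 52, 78, 98, 118, 135
n = 135; position = 3n/4 = 101.25.
This falls in the class 316 to under 341: L = 316, F = 98, f = 20, h = 25.
Upper quartile ≈ 316 + ((101.25 − 98) / 20) × 25 = 320.0625

320.06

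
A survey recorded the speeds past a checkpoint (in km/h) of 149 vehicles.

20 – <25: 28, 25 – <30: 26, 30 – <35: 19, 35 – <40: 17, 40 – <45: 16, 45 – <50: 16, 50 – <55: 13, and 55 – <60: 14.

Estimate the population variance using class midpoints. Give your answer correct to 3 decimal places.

133.395

Midpoints: 22.5, 27.5, 32.5, 37.5, 42.5, 47.5, 52.5, 57.5
n = 149, Σfm = 5527.5, mean = 37.0973
Σfm² = 224931.25
Σf(m − x̄)² = Σfm² − (Σfm)²/n = 224931.25 − 5527.5²/149 = 19875.8389
Population variance = 19875.8389 / 149 = 133.3949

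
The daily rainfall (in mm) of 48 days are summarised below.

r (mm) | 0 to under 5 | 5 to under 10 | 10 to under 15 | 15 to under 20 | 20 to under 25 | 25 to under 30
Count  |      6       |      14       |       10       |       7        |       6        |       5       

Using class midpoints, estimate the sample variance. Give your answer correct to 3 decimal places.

59.929

Midpoints: 2.5, 7.5, 12.5, 17.5, 22.5, 27.5
n = 48, Σfm = 640, mean = 13.3333
Σfm² = 11350
Σf(m − x̄)² = Σfm² − (Σfm)²/n = 11350 − 640²/48 = 2816.6667
Sample variance = 2816.6667 / 47 = 59.9291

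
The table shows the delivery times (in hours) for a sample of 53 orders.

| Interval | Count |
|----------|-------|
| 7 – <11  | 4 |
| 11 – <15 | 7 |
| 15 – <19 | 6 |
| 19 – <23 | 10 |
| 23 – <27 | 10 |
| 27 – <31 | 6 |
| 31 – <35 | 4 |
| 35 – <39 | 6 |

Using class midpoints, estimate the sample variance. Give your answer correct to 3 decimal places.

68.691

Midpoints: 9, 13, 17, 21, 25, 29, 33, 37
n = 53, Σfm = 1217, mean = 22.9623
Σfm² = 31517
Σf(m − x̄)² = Σfm² − (Σfm)²/n = 31517 − 1217²/53 = 3571.9245
Sample variance = 3571.9245 / 52 = 68.6909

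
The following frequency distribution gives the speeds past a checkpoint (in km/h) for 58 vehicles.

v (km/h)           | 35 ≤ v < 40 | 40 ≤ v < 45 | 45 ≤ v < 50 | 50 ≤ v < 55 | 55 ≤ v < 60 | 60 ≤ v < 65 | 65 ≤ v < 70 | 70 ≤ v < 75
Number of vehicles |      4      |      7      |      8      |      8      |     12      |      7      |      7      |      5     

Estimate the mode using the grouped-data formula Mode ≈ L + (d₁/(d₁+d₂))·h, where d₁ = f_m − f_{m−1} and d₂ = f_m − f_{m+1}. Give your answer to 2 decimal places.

57.22

Modal class: 55 ≤ v < 60 (highest frequency 12).
d₁ = 12 − 8 = 4, d₂ = 12 − 7 = 5
Mode ≈ 55 + (4/(4+5)) × 5 = 55 + 2.2222 = 57.2222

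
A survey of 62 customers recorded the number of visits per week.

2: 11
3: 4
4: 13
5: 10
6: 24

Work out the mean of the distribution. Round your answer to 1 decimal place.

Values: 2, 3, 4, 5, 6
Σfx = 11×2 + 4×3 + 13×4 + 10×5 + 24×6 = 280
n = Σf = 62
Mean = 280 / 62 = 4.5161

4.5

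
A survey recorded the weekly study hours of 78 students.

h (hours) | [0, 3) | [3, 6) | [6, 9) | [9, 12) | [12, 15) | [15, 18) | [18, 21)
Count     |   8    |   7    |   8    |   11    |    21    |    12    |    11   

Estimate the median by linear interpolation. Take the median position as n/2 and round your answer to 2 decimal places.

Cumulative frequencies: 8, 15, 23, 34, 55, 67, 78
n = 78; position = n/2 = 39.
This falls in the class [12, 15): L = 12, F = 34, f = 21, h = 3.
Median ≈ 12 + ((39 − 34) / 21) × 3 = 12.7143

12.71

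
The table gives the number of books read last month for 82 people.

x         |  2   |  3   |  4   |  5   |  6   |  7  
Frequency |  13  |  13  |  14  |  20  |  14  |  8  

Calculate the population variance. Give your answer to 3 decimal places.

Values: 2, 3, 4, 5, 6, 7
n = 82, Σfx = 361, mean = 4.4024
Σfx² = 1789
Σf(x − x̄)² = Σfx² − (Σfx)²/n = 1789 − 361²/82 = 199.7195
Population variance = 199.7195 / 82 = 2.4356

2.436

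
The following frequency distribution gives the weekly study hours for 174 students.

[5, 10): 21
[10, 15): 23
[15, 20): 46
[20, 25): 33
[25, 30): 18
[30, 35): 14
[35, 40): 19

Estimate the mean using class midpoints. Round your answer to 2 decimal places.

Midpoints: 7.5, 12.5, 17.5, 22.5, 27.5, 32.5, 37.5
Σfm = 21×7.5 + 23×12.5 + 46×17.5 + 33×22.5 + 18×27.5 + 14×32.5 + 19×37.5 = 3655
n = Σf = 174
Mean = 3655 / 174 = 21.0057

21.01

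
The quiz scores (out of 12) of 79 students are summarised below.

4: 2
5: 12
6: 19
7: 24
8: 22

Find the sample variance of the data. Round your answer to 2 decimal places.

Values: 4, 5, 6, 7, 8
n = 79, Σfx = 526, mean = 6.6582
Σfx² = 3600
Σf(x − x̄)² = Σfx² − (Σfx)²/n = 3600 − 526²/79 = 97.7722
Sample variance = 97.7722 / 78 = 1.2535

1.25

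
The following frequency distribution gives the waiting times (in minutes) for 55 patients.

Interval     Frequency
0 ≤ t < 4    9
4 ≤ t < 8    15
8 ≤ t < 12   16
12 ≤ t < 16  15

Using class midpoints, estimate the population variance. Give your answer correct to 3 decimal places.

17.486

Midpoints: 2, 6, 10, 14
n = 55, Σfm = 478, mean = 8.6909
Σfm² = 5116
Σf(m − x̄)² = Σfm² − (Σfm)²/n = 5116 − 478²/55 = 961.7455
Population variance = 961.7455 / 55 = 17.4863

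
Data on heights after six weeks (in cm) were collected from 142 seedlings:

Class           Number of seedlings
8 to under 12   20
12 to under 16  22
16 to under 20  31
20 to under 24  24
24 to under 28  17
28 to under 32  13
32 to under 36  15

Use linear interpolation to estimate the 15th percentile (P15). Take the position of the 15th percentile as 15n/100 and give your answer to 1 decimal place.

12.2

Cumulative frequencies: 20, 42, 73, 97, 114, 127, 142
n = 142; position = 15n/100 = 21.3.
This falls in the class 12 to under 16: L = 12, F = 20, f = 22, h = 4.
15th percentile ≈ 12 + ((21.3 − 20) / 22) × 4 = 12.2364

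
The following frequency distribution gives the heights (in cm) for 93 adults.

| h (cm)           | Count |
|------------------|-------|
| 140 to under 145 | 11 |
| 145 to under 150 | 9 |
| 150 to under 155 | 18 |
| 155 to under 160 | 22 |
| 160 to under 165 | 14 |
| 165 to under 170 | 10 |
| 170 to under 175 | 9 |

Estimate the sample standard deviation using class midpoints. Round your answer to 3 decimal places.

Midpoints: 142.5, 147.5, 152.5, 157.5, 162.5, 167.5, 172.5
n = 93, Σfm = 14607.5, mean = 157.0699
Σfm² = 2301581.25
Σf(m − x̄)² = Σfm² − (Σfm)²/n = 2301581.25 − 14607.5²/93 = 7182.7957
Sample variance = 7182.7957 / 92 = 78.0739
Standard deviation = √78.0739 = 8.8359

8.836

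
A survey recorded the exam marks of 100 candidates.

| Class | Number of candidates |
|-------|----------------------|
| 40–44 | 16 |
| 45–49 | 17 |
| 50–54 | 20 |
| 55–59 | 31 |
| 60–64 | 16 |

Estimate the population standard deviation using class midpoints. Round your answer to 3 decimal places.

6.596

Midpoints: 42, 47, 52, 57, 62
n = 100, Σfm = 5270, mean = 52.7000
Σfm² = 282080
Σf(m − x̄)² = Σfm² − (Σfm)²/n = 282080 − 5270²/100 = 4351.0000
Population variance = 4351.0000 / 100 = 43.5100
Standard deviation = √43.5100 = 6.5962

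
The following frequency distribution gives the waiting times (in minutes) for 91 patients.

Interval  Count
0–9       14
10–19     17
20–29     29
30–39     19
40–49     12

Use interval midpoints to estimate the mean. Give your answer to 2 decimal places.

Midpoints: 4.5, 14.5, 24.5, 34.5, 44.5
Σfm = 14×4.5 + 17×14.5 + 29×24.5 + 19×34.5 + 12×44.5 = 2209.5
n = Σf = 91
Mean = 2209.5 / 91 = 24.2802

24.28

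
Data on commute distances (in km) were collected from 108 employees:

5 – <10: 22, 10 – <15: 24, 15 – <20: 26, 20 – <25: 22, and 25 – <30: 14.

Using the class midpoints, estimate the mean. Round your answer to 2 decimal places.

16.67

Midpoints: 7.5, 12.5, 17.5, 22.5, 27.5
Σfm = 22×7.5 + 24×12.5 + 26×17.5 + 22×22.5 + 14×27.5 = 1800
n = Σf = 108
Mean = 1800 / 108 = 16.6667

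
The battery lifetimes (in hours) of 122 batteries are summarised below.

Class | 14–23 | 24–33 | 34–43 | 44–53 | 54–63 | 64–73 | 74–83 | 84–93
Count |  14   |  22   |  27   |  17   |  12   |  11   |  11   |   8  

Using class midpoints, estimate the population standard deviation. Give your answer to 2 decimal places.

20.69

Midpoints: 18.5, 28.5, 38.5, 48.5, 58.5, 68.5, 78.5, 88.5
n = 122, Σfm = 5777, mean = 47.3525
Σfm² = 325794.5
Σf(m − x̄)² = Σfm² − (Σfm)²/n = 325794.5 − 5777²/122 = 52239.3443
Population variance = 52239.3443 / 122 = 428.1913
Standard deviation = √428.1913 = 20.6928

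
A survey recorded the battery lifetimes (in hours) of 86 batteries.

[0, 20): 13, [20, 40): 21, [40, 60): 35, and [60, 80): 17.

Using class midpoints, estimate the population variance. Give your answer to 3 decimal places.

369.930

Midpoints: 10, 30, 50, 70
n = 86, Σfm = 3700, mean = 43.0233
Σfm² = 191000
Σf(m − x̄)² = Σfm² − (Σfm)²/n = 191000 − 3700²/86 = 31813.9535
Population variance = 31813.9535 / 86 = 369.9297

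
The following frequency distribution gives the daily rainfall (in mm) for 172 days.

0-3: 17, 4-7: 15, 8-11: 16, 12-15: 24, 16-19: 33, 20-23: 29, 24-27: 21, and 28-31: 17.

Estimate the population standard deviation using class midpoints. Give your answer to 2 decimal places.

8.34

Midpoints: 1.5, 5.5, 9.5, 13.5, 17.5, 21.5, 25.5, 29.5
n = 172, Σfm = 2822, mean = 16.4070
Σfm² = 58271
Σf(m − x̄)² = Σfm² − (Σfm)²/n = 58271 − 2822²/172 = 11970.5116
Population variance = 11970.5116 / 172 = 69.5960
Standard deviation = √69.5960 = 8.3424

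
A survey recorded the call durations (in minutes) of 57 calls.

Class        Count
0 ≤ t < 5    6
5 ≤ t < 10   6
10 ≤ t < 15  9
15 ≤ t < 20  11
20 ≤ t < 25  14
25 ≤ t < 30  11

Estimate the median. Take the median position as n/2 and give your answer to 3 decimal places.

Cumulative frequencies: 6, 12, 21, 32, 46, 57
n = 57; position = n/2 = 28.5.
This falls in the class 15 ≤ t < 20: L = 15, F = 21, f = 11, h = 5.
Median ≈ 15 + ((28.5 − 21) / 11) × 5 = 18.4091

18.409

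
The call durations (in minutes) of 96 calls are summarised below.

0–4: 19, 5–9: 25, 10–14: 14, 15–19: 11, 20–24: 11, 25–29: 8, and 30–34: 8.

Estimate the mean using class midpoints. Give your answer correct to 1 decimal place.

Midpoints: 2, 7, 12, 17, 22, 27, 32
Σfm = 19×2 + 25×7 + 14×12 + 11×17 + 11×22 + 8×27 + 8×32 = 1282
n = Σf = 96
Mean = 1282 / 96 = 13.3542

13.4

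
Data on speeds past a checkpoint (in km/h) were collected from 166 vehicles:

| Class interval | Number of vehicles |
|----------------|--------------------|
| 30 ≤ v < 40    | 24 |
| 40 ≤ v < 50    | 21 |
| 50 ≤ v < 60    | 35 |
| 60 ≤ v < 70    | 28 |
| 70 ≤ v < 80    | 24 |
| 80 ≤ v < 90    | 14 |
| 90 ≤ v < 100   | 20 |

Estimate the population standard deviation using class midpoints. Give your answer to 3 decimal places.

18.801

Midpoints: 35, 45, 55, 65, 75, 85, 95
n = 166, Σfm = 10420, mean = 62.7711
Σfm² = 712750
Σf(m − x̄)² = Σfm² − (Σfm)²/n = 712750 − 10420²/166 = 58675.3012
Population variance = 58675.3012 / 166 = 353.4657
Standard deviation = √353.4657 = 18.8007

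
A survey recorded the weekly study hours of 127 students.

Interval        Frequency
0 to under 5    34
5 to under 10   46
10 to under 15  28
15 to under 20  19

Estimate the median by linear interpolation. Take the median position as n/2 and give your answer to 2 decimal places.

Cumulative frequencies: 34, 80, 108, 127
n = 127; position = n/2 = 63.5.
This falls in the class 5 to under 10: L = 5, F = 34, f = 46, h = 5.
Median ≈ 5 + ((63.5 − 34) / 46) × 5 = 8.2065

8.21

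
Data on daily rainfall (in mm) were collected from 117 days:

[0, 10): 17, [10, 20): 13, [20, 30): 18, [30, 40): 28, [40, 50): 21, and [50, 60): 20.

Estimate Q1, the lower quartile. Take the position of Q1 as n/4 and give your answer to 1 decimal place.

Cumulative frequencies: 17, 30, 48, 76, 97, 117
n = 117; position = n/4 = 29.25.
This falls in the class [10, 20): L = 10, F = 17, f = 13, h = 10.
Lower quartile ≈ 10 + ((29.25 − 17) / 13) × 10 = 19.4231

19.4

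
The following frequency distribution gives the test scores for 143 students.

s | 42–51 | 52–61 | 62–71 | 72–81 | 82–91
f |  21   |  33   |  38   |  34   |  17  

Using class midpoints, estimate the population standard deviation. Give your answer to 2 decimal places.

Midpoints: 46.5, 56.5, 66.5, 76.5, 86.5
n = 143, Σfm = 9439.5, mean = 66.0105
Σfm² = 644971.75
Σf(m − x̄)² = Σfm² − (Σfm)²/n = 644971.75 − 9439.5²/143 = 21865.7343
Population variance = 21865.7343 / 143 = 152.9072
Standard deviation = √152.9072 = 12.3656

12.37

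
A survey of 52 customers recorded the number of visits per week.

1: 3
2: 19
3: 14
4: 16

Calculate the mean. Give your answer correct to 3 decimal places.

2.827

Values: 1, 2, 3, 4
Σfx = 3×1 + 19×2 + 14×3 + 16×4 = 147
n = Σf = 52
Mean = 147 / 52 = 2.8269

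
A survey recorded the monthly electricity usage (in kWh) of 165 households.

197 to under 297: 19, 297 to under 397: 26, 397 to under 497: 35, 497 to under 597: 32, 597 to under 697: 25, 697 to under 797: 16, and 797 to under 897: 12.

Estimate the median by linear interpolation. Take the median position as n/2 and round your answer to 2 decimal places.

Cumulative frequencies: 19, 45, 80, 112, 137, 153, 165
n = 165; position = n/2 = 82.5.
This falls in the class 497 to under 597: L = 497, F = 80, f = 32, h = 100.
Median ≈ 497 + ((82.5 − 80) / 32) × 100 = 504.8125

504.81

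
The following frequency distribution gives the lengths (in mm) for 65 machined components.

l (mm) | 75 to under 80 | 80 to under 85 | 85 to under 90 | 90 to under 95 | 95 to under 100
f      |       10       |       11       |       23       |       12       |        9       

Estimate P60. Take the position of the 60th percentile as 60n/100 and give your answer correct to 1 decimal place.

Cumulative frequencies: 10, 21, 44, 56, 65
n = 65; position = 60n/100 = 39.
This falls in the class 85 to under 90: L = 85, F = 21, f = 23, h = 5.
60th percentile ≈ 85 + ((39 − 21) / 23) × 5 = 88.9130

88.9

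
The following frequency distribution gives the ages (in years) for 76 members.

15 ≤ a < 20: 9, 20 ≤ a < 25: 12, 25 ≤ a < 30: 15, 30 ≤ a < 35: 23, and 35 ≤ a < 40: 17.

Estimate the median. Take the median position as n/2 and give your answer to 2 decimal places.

30.43

Cumulative frequencies: 9, 21, 36, 59, 76
n = 76; position = n/2 = 38.
This falls in the class 30 ≤ a < 35: L = 30, F = 36, f = 23, h = 5.
Median ≈ 30 + ((38 − 36) / 23) × 5 = 30.4348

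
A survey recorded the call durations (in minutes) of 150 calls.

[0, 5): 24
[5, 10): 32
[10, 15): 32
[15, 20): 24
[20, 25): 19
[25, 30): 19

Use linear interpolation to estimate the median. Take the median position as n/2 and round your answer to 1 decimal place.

Cumulative frequencies: 24, 56, 88, 112, 131, 150
n = 150; position = n/2 = 75.
This falls in the class [10, 15): L = 10, F = 56, f = 32, h = 5.
Median ≈ 10 + ((75 − 56) / 32) × 5 = 12.9688

13.0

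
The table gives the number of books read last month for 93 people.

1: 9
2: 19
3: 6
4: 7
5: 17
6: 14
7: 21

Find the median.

5

Cumulative frequencies: 9, 28, 34, 41, 58, 72, 93
n = 93, so the median is the value in position (n+1)/2 = 47.
Position 47 falls at value 5.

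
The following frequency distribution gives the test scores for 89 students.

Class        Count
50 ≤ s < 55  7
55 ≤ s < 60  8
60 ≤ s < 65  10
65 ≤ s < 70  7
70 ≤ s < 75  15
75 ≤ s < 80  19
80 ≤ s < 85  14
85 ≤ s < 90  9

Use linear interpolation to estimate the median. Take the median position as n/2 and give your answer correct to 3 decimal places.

74.167

Cumulative frequencies: 7, 15, 25, 32, 47, 66, 80, 89
n = 89; position = n/2 = 44.5.
This falls in the class 70 ≤ s < 75: L = 70, F = 32, f = 15, h = 5.
Median ≈ 70 + ((44.5 − 32) / 15) × 5 = 74.1667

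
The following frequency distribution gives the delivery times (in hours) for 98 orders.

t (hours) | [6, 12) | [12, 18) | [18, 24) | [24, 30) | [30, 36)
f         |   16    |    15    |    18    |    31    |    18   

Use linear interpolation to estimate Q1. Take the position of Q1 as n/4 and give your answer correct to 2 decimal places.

Cumulative frequencies: 16, 31, 49, 80, 98
n = 98; position = n/4 = 24.5.
This falls in the class [12, 18): L = 12, F = 16, f = 15, h = 6.
Lower quartile ≈ 12 + ((24.5 − 16) / 15) × 6 = 15.4000

15.40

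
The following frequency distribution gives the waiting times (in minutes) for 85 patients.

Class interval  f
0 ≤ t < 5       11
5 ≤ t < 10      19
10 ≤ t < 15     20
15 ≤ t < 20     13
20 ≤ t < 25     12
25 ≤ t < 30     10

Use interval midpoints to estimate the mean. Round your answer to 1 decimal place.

Midpoints: 2.5, 7.5, 12.5, 17.5, 22.5, 27.5
Σfm = 11×2.5 + 19×7.5 + 20×12.5 + 13×17.5 + 12×22.5 + 10×27.5 = 1192.5
n = Σf = 85
Mean = 1192.5 / 85 = 14.0294

14.0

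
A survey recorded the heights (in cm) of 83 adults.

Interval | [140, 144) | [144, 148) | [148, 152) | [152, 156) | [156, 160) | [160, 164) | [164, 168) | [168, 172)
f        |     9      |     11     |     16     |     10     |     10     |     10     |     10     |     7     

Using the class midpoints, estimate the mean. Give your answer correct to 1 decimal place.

155.1

Midpoints: 142, 146, 150, 154, 158, 162, 166, 170
Σfm = 9×142 + 11×146 + 16×150 + 10×154 + 10×158 + 10×162 + 10×166 + 7×170 = 12874
n = Σf = 83
Mean = 12874 / 83 = 155.1084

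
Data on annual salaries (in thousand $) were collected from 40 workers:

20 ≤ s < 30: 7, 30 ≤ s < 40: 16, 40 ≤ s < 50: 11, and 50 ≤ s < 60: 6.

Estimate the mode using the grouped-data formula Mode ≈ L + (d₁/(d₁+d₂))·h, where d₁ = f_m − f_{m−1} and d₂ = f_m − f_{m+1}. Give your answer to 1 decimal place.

Modal class: 30 ≤ s < 40 (highest frequency 16).
d₁ = 16 − 7 = 9, d₂ = 16 − 11 = 5
Mode ≈ 30 + (9/(9+5)) × 10 = 30 + 6.4286 = 36.4286

36.4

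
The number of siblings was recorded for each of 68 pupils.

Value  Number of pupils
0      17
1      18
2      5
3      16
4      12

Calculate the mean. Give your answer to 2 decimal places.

1.82

Values: 0, 1, 2, 3, 4
Σfx = 17×0 + 18×1 + 5×2 + 16×3 + 12×4 = 124
n = Σf = 68
Mean = 124 / 68 = 1.8235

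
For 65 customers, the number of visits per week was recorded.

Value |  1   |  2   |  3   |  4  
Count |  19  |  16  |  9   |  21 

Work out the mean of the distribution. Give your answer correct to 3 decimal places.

Values: 1, 2, 3, 4
Σfx = 19×1 + 16×2 + 9×3 + 21×4 = 162
n = Σf = 65
Mean = 162 / 65 = 2.4923

2.492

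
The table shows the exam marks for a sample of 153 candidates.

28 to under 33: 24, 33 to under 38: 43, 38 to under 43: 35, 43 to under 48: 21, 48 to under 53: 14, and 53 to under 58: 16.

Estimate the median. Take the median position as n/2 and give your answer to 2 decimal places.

39.36

Cumulative frequencies: 24, 67, 102, 123, 137, 153
n = 153; position = n/2 = 76.5.
This falls in the class 38 to under 43: L = 38, F = 67, f = 35, h = 5.
Median ≈ 38 + ((76.5 − 67) / 35) × 5 = 39.3571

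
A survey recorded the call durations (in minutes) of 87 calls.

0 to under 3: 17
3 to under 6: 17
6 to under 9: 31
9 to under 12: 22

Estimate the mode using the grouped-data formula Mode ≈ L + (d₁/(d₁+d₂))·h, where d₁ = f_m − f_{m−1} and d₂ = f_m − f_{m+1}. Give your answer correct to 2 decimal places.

Modal class: 6 to under 9 (highest frequency 31).
d₁ = 31 − 17 = 14, d₂ = 31 − 22 = 9
Mode ≈ 6 + (14/(14+9)) × 3 = 6 + 1.8261 = 7.8261

7.83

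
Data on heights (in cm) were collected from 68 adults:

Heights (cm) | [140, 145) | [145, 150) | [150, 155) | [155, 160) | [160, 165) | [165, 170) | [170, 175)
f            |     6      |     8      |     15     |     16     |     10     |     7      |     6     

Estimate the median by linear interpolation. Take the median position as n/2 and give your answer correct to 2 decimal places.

Cumulative frequencies: 6, 14, 29, 45, 55, 62, 68
n = 68; position = n/2 = 34.
This falls in the class [155, 160): L = 155, F = 29, f = 16, h = 5.
Median ≈ 155 + ((34 − 29) / 16) × 5 = 156.5625

156.56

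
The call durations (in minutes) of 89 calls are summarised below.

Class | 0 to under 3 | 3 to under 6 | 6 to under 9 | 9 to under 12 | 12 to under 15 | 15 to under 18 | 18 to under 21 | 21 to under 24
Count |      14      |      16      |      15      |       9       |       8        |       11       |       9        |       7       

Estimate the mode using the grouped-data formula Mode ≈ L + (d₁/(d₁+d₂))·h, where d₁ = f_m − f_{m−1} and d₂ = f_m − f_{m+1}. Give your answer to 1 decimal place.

5.0

Modal class: 3 to under 6 (highest frequency 16).
d₁ = 16 − 14 = 2, d₂ = 16 − 15 = 1
Mode ≈ 3 + (2/(2+1)) × 3 = 3 + 2.0000 = 5.0000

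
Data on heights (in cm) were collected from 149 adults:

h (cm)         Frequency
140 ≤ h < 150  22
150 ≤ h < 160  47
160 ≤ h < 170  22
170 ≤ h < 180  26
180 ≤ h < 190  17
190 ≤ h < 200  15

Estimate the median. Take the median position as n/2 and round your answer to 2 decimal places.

Cumulative frequencies: 22, 69, 91, 117, 134, 149
n = 149; position = n/2 = 74.5.
This falls in the class 160 ≤ h < 170: L = 160, F = 69, f = 22, h = 10.
Median ≈ 160 + ((74.5 − 69) / 22) × 10 = 162.5000

162.50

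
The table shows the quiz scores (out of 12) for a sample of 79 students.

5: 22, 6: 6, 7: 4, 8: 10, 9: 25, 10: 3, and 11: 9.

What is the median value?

8

Cumulative frequencies: 22, 28, 32, 42, 67, 70, 79
n = 79, so the median is the value in position (n+1)/2 = 40.
Position 40 falls at value 8.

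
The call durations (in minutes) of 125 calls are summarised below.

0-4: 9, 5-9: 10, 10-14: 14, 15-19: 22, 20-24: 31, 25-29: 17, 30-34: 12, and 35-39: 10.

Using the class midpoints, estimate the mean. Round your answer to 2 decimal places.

20.20

Midpoints: 2, 7, 12, 17, 22, 27, 32, 37
Σfm = 9×2 + 10×7 + 14×12 + 22×17 + 31×22 + 17×27 + 12×32 + 10×37 = 2525
n = Σf = 125
Mean = 2525 / 125 = 20.2000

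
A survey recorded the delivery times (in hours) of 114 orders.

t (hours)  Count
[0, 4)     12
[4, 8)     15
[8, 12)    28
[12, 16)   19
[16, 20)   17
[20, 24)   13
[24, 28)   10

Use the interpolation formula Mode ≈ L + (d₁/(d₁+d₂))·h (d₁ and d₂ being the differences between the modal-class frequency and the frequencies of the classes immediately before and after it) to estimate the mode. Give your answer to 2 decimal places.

Modal class: [8, 12) (highest frequency 28).
d₁ = 28 − 15 = 13, d₂ = 28 − 19 = 9
Mode ≈ 8 + (13/(13+9)) × 4 = 8 + 2.3636 = 10.3636

10.36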